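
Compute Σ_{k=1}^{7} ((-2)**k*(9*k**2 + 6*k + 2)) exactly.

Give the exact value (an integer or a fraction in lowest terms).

Step 1: r(k) = 2*(-9*k**2 - 24*k - 17)/(9*k**2 + 6*k + 2).
So A=-2 and B=1, with C=k**2 + 2*k/3 + 2/9.
Key eq: (-2)·f(k+1) = (1)·f(k) + (k**2 + 2*k/3 + 2/9).
Bound: deg f ≤ 2.
Solve for f: f(k) = -k*(3*k - 2)/9 (degree 2 ≤ 2).
So s_k = (B(k−1)f/C)·t_k = (-k*(3*k - 2)/(9*k**2 + 6*k + 2))·t_k = (-2)**k*k*(2 - 3*k).
Δs = (-2)**k*(9*k**2 + 6*k + 2), as required.
Evaluate s at k=8 and k=1: -45056 and 2; difference -45058.

Σ = -45058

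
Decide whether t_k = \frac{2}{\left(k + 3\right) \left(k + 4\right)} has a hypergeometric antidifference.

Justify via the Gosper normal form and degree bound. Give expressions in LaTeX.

Yes. s_k = \frac{2 k}{3 \left(k + 3\right)}.

Ratio r(k) = (k + 3)/(k + 5).
A = k + 3, B = k + 5, C = 1.
Solve (k + 3)·f(k+1) − (k + 4)·f(k) = 1.
deg f ≤ 1 (via 1,1,0).
Solve for f: f(k) = k/3 (degree 1 ≤ 1).
Get s_k = R·t_k = 2*k/(3*(k + 3)) with R(k) = B(k−1)f(k)/C(k) = k*(k + 4)/3.
s_(k+1) − s_k = 2/(k**2 + 7*k + 12) = t_k.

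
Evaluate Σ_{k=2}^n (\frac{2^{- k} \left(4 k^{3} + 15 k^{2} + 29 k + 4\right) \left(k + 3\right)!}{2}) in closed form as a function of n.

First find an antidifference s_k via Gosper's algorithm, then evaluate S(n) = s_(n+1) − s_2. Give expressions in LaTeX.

S(n) = \frac{2^{- n} \left(- 600 \cdot 2^{n} + 4 n^{6} n! + 47 n^{5} n! + 209 n^{4} n! + 435 n^{3} n! + 411 n^{2} n! + 118 n n! - 24 n!\right)}{2}

Step 1: r(k) = (4*k**4 + 43*k**3 + 179*k**2 + 336*k + 208)/(2*(4*k**3 + 15*k**2 + 29*k + 4)).
So A=k/2 + 2 and B=1, with C=k**3 + 15*k**2/4 + 29*k/4 + 1.
Key eq: (k/2 + 2)·f(k+1) = (1)·f(k) + (k**3 + 15*k**2/4 + 29*k/4 + 1).
Degrees (1,0,3) ⇒ d ≤ 2.
A polynomial solution: f(k) = (4*k**2 - k - 4)/2.
Certificate R = B(k−1)f/C = 2*(4*k**2 - k - 4)/(4*k**3 + 15*k**2 + 29*k + 4) gives s_k = (4*k**2 - k - 4)*factorial(k + 3)/2**k.
Δs = (4*k**3 + 15*k**2 + 29*k + 4)*factorial(k + 3)/(2*2**k), as required.
Σ_(k=2)^n t_k = s_(n+1) − s_(2) = (2**(-n - 1)*(4*n**2 + 7*n - 1)*factorial(n + 4)) − (300), i.e. (-600*2**n + 4*n**6*factorial(n) + 47*n**5*factorial(n) + 209*n**4*factorial(n) + 435*n**3*factorial(n) + 411*n**2*factorial(n) + 118*n*factorial(n) - 24*factorial(n))/(2*2**n).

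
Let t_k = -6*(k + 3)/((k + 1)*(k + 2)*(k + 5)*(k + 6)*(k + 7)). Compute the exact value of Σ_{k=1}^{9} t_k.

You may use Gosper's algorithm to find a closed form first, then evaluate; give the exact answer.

Σ = -71/3080

Compute t_(k+1)/t_k: get (k + 1)*(k + 4)*(k + 5)/((k + 3)**2*(k + 8)).
So A=k + 1 and B=k + 8, with C=k**3 + 10*k**2 + 33*k + 36.
Solve (k + 1)·f(k+1) − (k + 7)·f(k) = k**3 + 10*k**2 + 33*k + 36.
Bound: deg f ≤ 6.
Coefficient equations give f(k) = k*(k + 2)*(k + 3)*(k + 4)*(k**2 + 12*k + 41)/90.
Get s_k = R·t_k = k*(-k**2 - 12*k - 41)/(15*(k**3 + 12*k**2 + 41*k + 30)) with R(k) = B(k−1)f(k)/C(k) = k*(k + 2)*(k + 7)*(k**2 + 12*k + 41)/(90*(k + 3)).
s_(k+1) − s_k = 6*(-k - 3)/(k**5 + 21*k**4 + 163*k**3 + 567*k**2 + 844*k + 420) = t_k.
Sum = s_(10) − s_(1); s_(10) = -29/440, s_(1) = -3/70 ⇒ -71/3080.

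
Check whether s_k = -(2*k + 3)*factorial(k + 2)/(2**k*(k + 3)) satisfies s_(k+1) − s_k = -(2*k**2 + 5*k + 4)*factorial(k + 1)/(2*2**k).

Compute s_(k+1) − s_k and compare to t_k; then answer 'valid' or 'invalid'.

s_(k+1) = -(2*k + 5)*factorial(k + 3)/(2*2**k*(k + 4))
s_(k+1) − s_k = -(2*k**3 + 13*k**2 + 26*k + 21)*factorial(k + 2)/(2*2**k*(k + 3)*(k + 4))
(s_(k+1) − s_k) − t_k = (k + 1)*(2*k**2 + 9*k + 6)*factorial(k + 1)/(2*2**k*(k + 3)*(k + 4))

Invalid: residual (k + 1)*(2*k**2 + 9*k + 6)*factorial(k + 1)/(2*2**k*(k + 3)*(k + 4)) ≠ 0.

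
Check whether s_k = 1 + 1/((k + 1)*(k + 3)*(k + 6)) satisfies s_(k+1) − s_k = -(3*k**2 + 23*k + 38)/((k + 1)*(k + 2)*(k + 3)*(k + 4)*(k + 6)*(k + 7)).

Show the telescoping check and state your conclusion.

s_(k+1) = 1 + 1/((k + 2)*(k + 4)*(k + 7))
s_(k+1) − s_k = 1/((k + 2)*(k + 4)*(k + 7)) - 1/((k + 1)*(k + 3)*(k + 6))
(s_(k+1) − s_k) − t_k = 0

valid; difference matches t_k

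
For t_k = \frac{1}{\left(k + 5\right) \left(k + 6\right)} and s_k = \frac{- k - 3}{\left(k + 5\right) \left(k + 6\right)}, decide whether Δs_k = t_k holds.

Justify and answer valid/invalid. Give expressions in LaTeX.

Invalid: residual - \frac{6}{k^{3} + 18 k^{2} + 107 k + 210} ≠ 0.

s_(k+1) = (-k - 4)/((k + 6)*(k + 7))
s_(k+1) − s_k = (k + 1)/(k**3 + 18*k**2 + 107*k + 210)
(s_(k+1) − s_k) − t_k = -6/(k**3 + 18*k**2 + 107*k + 210)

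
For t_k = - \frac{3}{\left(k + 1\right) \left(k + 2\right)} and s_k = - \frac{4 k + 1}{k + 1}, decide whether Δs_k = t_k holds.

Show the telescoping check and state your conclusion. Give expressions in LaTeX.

s_(k+1) = (-4*k - 5)/(k + 2)
s_(k+1) − s_k = -3/(k**2 + 3*k + 2)
(s_(k+1) − s_k) − t_k = 0

Valid: the claim telescopes to t_k.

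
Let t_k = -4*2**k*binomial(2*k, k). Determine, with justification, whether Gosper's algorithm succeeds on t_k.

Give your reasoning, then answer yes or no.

r(k) = 4*(2*k + 1)/(k + 1) after simplifying.
Factor: A=8*k + 4; B=k + 1; C=1.
f must satisfy (8*k + 4)·f(k+1) − (k)·f(k) = 1.
deg f ≤ -1 (via 1,1,0).
Bound -1 < 0, so the key equation has no polynomial solution.

No — t_k has no hypergeometric antidifference.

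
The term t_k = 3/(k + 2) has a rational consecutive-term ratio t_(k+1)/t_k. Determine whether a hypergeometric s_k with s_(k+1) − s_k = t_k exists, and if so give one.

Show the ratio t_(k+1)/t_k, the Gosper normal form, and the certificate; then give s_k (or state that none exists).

none (Gosper's algorithm certifies no s_k)

Compute t_(k+1)/t_k: get (k + 2)/(k + 3).
Gosper form: A/B · C(k+1)/C(k) with A=k + 2, B=k + 3, C=1.
Set up (k + 2)·f(k+1) − (k + 2)·f(k) − (1) = 0.
d = 0 from the (1,1,0) case.
Put f(k) = c0: A·f(k+1) − B(k−1)·f(k) − C = -1; need -1 = 0 — inconsistent ⇒ no f, not summable.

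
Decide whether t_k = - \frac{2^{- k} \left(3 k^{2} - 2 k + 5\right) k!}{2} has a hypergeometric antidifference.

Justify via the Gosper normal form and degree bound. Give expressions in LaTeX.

Step 1: r(k) = (k + 1)*(-2*k + 3*(k + 1)**2 + 3)/(2*(3*k**2 - 2*k + 5)).
Take A(k)=k/2 + 1/2, B(k)=1, C(k)=k**2 - 2*k/3 + 5/3.
f must satisfy (k/2 + 1/2)·f(k+1) − (1)·f(k) = k**2 - 2*k/3 + 5/3.
From deg A=1, deg B=0, deg C=2: d=1.
Coefficient equations give f(k) = 2*(3*k - 2)/3.
So s_k = (B(k−1)f/C)·t_k = (2*(3*k - 2)/(3*k**2 - 2*k + 5))·t_k = -(3*k - 2)*factorial(k)/2**k.
Check: Δs_k = -(3*k**2 - 2*k + 5)*factorial(k)/(2*2**k). ✓

Yes. s_k = - 2^{- k} \left(3 k - 2\right) k!.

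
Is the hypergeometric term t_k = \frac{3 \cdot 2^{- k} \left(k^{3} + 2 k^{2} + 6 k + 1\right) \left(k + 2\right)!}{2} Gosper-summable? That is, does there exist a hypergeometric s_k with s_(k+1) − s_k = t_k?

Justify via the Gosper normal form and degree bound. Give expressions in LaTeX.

Yes. s_k = 3 \cdot 2^{- k} \left(k^{2} - k + 1\right) \left(k + 2\right)!.

t_(k+1)/t_k = (k**4 + 8*k**3 + 28*k**2 + 49*k + 30)/(2*(k**3 + 2*k**2 + 6*k + 1)).
Factor: A=k/2 + 3/2; B=1; C=k**3 + 2*k**2 + 6*k + 1.
Set up (k/2 + 3/2)·f(k+1) − (1)·f(k) − (k**3 + 2*k**2 + 6*k + 1) = 0.
d = 2 from the (1,0,3) case.
Match coefficients ⇒ f(k) = 2*(k**2 - k + 1).
Certificate R = B(k−1)f/C = 2*(k**2 - k + 1)/(k**3 + 2*k**2 + 6*k + 1) gives s_k = 3*(k**2 - k + 1)*factorial(k + 2)/2**k.
s_(k+1) − s_k = 3*(k**3 + 2*k**2 + 6*k + 1)*factorial(k + 2)/(2*2**k) = t_k.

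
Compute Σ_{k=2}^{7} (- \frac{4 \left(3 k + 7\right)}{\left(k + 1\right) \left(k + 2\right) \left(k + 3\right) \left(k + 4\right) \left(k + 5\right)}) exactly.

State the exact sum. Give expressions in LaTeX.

Σ = -61/1485

The ratio is (k + 1)*(3*k + 10)/((k + 6)*(3*k + 7)).
A = k + 1, B = k + 6, C = k + 7/3.
Set up (k + 1)·f(k+1) − (k + 5)·f(k) − (k + 7/3) = 0.
deg f ≤ 4 (via 1,1,1).
Match coefficients ⇒ f(k) = k*(k + 2)*(k**2 + 8*k + 19)/36.
Then R = B(k−1)f/C = k*(k + 2)*(k + 5)*(k**2 + 8*k + 19)/(12*(3*k + 7)), so s_k = R(k)·t_k = k*(-k**2 - 8*k - 19)/(3*(k**3 + 8*k**2 + 19*k + 12)).
s_(k+1) − s_k = 4*(-3*k - 7)/(k**5 + 15*k**4 + 85*k**3 + 225*k**2 + 274*k + 120) = t_k.
Σ_(k=2)^(7) t_k = s_(8) − s_(2) = -98/297 − (-13/45) = -61/1485.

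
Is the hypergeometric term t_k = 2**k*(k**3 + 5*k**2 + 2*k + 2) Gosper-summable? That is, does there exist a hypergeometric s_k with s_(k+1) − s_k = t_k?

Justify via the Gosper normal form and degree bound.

t_(k+1)/t_k = 2*(k**3 + 8*k**2 + 15*k + 10)/(k**3 + 5*k**2 + 2*k + 2).
A = 2, B = 1, C = k**3 + 5*k**2 + 2*k + 2.
Set up (2)·f(k+1) − (1)·f(k) − (k**3 + 5*k**2 + 2*k + 2) = 0.
Bound: deg f ≤ 3.
Match coefficients ⇒ f(k) = (k + 1)*(k**2 - 2*k + 2).
So s_k = (B(k−1)f/C)·t_k = ((k + 1)*(k**2 - 2*k + 2)/(k**3 + 5*k**2 + 2*k + 2))·t_k = 2**k*(k**3 - k**2 + 2).
Δs = 2**k*(k**3 + 5*k**2 + 2*k + 2), as required.

Yes. s_k = 2**k*(k**3 - k**2 + 2).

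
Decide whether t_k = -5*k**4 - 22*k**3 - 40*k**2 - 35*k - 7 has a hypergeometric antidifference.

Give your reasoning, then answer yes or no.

r(k) = (5*k**4 + 42*k**3 + 136*k**2 + 201*k + 109)/(5*k**4 + 22*k**3 + 40*k**2 + 35*k + 7) after simplifying.
Factor: A=1; B=1; C=k**4 + 22*k**3/5 + 8*k**2 + 7*k + 7/5.
Key eq: (1)·f(k+1) = (1)·f(k) + (k**4 + 22*k**3/5 + 8*k**2 + 7*k + 7/5).
Bound: deg f ≤ 5.
Coefficient equations give f(k) = k*(k**4 + 3*k**3 + 4*k**2 + 3*k - 4)/5.
Get s_k = R·t_k = k*(-k**4 - 3*k**3 - 4*k**2 - 3*k + 4) with R(k) = B(k−1)f(k)/C(k) = k*(k**4 + 3*k**3 + 4*k**2 + 3*k - 4)/(5*k**4 + 22*k**3 + 40*k**2 + 35*k + 7).
s_(k+1) − s_k = -5*k**4 - 22*k**3 - 40*k**2 - 35*k - 7 = t_k.

Yes. s_k = k*(-k**4 - 3*k**3 - 4*k**2 - 3*k + 4).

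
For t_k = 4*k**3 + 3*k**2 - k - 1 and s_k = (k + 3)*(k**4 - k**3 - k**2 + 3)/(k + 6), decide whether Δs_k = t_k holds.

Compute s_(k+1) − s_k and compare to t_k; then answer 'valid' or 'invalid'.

Invalid: residual 3*(-3*k**4 - 28*k**3 - 18*k**2 + 7*k + 9)/(k**2 + 13*k + 42) ≠ 0.

s_(k+1) = (k + 4)*((k + 1)**4 - (k + 1)**3 - (k + 1)**2 + 3)/(k + 7)
s_(k+1) − s_k = (4*k**5 + 46*k**4 + 122*k**3 + 58*k**2 - 34*k - 15)/(k**2 + 13*k + 42)
(s_(k+1) − s_k) − t_k = 3*(-3*k**4 - 28*k**3 - 18*k**2 + 7*k + 9)/(k**2 + 13*k + 42)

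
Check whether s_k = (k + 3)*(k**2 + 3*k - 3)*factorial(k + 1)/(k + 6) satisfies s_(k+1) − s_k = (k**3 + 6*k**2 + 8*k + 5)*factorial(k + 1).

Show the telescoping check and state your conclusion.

s_(k+1) = (k + 4)*(k**2 + 5*k + 1)*factorial(k + 2)/(k + 7)
s_(k+1) − s_k = (k**5 + 16*k**4 + 92*k**3 + 232*k**2 + 251*k + 111)*factorial(k + 1)/((k + 6)*(k + 7))
(s_(k+1) − s_k) − t_k = -3*(k**4 + 12*k**3 + 43*k**2 + 50*k + 33)*factorial(k + 1)/((k + 6)*(k + 7))

Invalid: residual -3*(k**4 + 12*k**3 + 43*k**2 + 50*k + 33)*factorial(k + 1)/((k + 6)*(k + 7)) ≠ 0.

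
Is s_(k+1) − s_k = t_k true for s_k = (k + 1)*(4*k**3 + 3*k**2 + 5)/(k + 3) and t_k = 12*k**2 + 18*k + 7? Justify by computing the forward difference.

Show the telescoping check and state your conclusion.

s_(k+1) = (k + 2)*(4*(k + 1)**3 + 3*(k + 1)**2 + 5)/(k + 4)
s_(k+1) − s_k = (12*k**4 + 86*k**3 + 175*k**2 + 143*k + 52)/(k**2 + 7*k + 12)
(s_(k+1) − s_k) − t_k = 2*(-8*k**3 - 51*k**2 - 61*k - 16)/(k**2 + 7*k + 12)

Invalid: residual 2*(-8*k**3 - 51*k**2 - 61*k - 16)/(k**2 + 7*k + 12) ≠ 0.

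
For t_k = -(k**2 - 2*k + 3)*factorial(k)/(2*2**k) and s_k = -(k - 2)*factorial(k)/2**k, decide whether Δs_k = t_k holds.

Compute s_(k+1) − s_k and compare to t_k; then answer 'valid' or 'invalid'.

valid; difference matches t_k

s_(k+1) = -(k - 1)*factorial(k + 1)/(2*2**k)
s_(k+1) − s_k = -(k**2 - 2*k + 3)*factorial(k)/(2*2**k)
(s_(k+1) − s_k) − t_k = 0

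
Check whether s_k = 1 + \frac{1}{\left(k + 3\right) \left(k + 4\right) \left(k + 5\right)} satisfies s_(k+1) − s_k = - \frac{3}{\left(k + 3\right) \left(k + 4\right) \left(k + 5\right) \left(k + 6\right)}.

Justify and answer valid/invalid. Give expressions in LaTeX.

Valid: the claim telescopes to t_k.

s_(k+1) = 1 + 1/((k + 4)*(k + 5)*(k + 6))
s_(k+1) − s_k = -3/((k + 3)*(k + 4)*(k + 5)*(k + 6))
(s_(k+1) − s_k) − t_k = 0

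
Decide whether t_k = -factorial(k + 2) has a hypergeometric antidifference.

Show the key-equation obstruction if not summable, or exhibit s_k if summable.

No; the degree bound rules out any f.

Compute t_(k+1)/t_k: get k + 3.
So A=k + 3 and B=1, with C=1.
Need (k + 3)·f(k+1) − (1)·f(k) = 1.
d = -1 from the (1,0,0) case.
Bound -1 < 0, so the key equation has no polynomial solution.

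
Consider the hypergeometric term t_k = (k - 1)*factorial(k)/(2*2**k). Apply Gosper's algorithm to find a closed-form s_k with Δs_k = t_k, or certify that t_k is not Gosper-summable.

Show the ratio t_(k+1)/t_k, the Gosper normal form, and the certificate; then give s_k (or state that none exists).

Step 1: r(k) = k*(k + 1)/(2*(k - 1)).
So A=k/2 + 1/2 and B=1, with C=k - 1.
Key eq: (k/2 + 1/2)·f(k+1) = (1)·f(k) + (k - 1).
d = 0 from the (1,0,1) case.
Coefficient equations give f(k) = 2.
Certificate R = B(k−1)f/C = 2/(k - 1) gives s_k = factorial(k)/2**k.
s_(k+1) − s_k = (k - 1)*factorial(k)/(2*2**k) = t_k.

s_k = factorial(k)/2**k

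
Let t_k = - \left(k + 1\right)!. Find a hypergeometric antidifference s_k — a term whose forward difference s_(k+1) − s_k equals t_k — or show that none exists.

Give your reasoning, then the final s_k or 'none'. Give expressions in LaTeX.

none (Gosper's algorithm certifies no s_k)

Step 1: r(k) = k + 2.
Take A(k)=k + 2, B(k)=1, C(k)=1.
Set up (k + 2)·f(k+1) − (1)·f(k) − (1) = 0.
d = -1 from the (1,0,0) case.
deg f ≤ -1 is impossible — no certificate.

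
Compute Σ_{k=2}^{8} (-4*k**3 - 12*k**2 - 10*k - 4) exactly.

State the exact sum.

Ratio r(k) = (2*k**3 + 12*k**2 + 23*k + 15)/(2*k**3 + 6*k**2 + 5*k + 2).
A = 1, B = 1, C = k**3 + 3*k**2 + 5*k/2 + 1.
f must satisfy (1)·f(k+1) − (1)·f(k) = k**3 + 3*k**2 + 5*k/2 + 1.
Bound: deg f ≤ 4.
Coefficient equations give f(k) = k*(k**3 + 2*k**2 + 1)/4.
Certificate R = B(k−1)f/C = k*(k**3 + 2*k**2 + 1)/(2*(k + 2)*(2*k**2 + 2*k + 1)) gives s_k = -k**4 - 2*k**3 - k.
s_(k+1) − s_k = -4*k**3 - 12*k**2 - 10*k - 4 = t_k.
Σ_(k=2)^(8) t_k = s_(9) − s_(2) = -8028 − (-34) = -7994.

Σ = -7994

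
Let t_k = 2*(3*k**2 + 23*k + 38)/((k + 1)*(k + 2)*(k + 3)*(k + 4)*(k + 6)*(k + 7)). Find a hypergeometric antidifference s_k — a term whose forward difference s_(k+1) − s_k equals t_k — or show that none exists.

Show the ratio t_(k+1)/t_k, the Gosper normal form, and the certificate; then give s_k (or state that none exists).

s_k = k*(k**2 + 10*k + 27)/(9*(k**3 + 10*k**2 + 27*k + 18))

t_(k+1)/t_k = (k + 1)*(k + 6)*(23*k + 3*(k + 1)**2 + 61)/((k + 5)*(k + 8)*(3*k**2 + 23*k + 38)).
Take A(k)=k + 1, B(k)=k + 8, C(k)=k**3 + 38*k**2/3 + 51*k + 190/3.
Need (k + 1)·f(k+1) − (k + 7)·f(k) = k**3 + 38*k**2/3 + 51*k + 190/3.
From deg A=1, deg B=1, deg C=3: d=6.
Coefficient equations give f(k) = k*(k + 2)*(k + 4)*(k + 5)*(k**2 + 10*k + 27)/54.
So s_k = (B(k−1)f/C)·t_k = (k*(k + 2)*(k + 4)*(k + 7)*(k**2 + 10*k + 27)/(18*(3*k**2 + 23*k + 38)))·t_k = k*(k**2 + 10*k + 27)/(9*(k**3 + 10*k**2 + 27*k + 18)).
Check: Δs_k = 2*(3*k**2 + 23*k + 38)/(k**6 + 23*k**5 + 207*k**4 + 925*k**3 + 2144*k**2 + 2412*k + 1008). ✓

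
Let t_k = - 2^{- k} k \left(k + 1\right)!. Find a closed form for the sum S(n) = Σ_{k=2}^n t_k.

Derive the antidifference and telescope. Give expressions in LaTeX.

Compute t_(k+1)/t_k: get (k + 1)*(k + 2)/(2*k).
Factor: A=k/2 + 1; B=1; C=k.
Solve (k/2 + 1)·f(k+1) − (1)·f(k) = k.
deg f ≤ 0 (via 1,0,1).
Match coefficients ⇒ f(k) = 2.
So s_k = (B(k−1)f/C)·t_k = (2/k)·t_k = -2**(1 - k)*factorial(k + 1).
Δs = -k*factorial(k + 1)/2**k, as required.
Evaluate: s_(n+1) = -factorial(n + 2)/2**n; subtract s_(2) = -3 ⇒ S(n) = 3 - factorial(n + 2)/2**n.

S(n) = 3 - 2^{- n} \left(n + 2\right)!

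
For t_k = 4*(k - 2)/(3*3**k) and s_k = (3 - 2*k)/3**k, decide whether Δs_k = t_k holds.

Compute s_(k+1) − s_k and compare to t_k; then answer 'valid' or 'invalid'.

s_(k+1) = (1 - 2*k)/(3*3**k)
s_(k+1) − s_k = 4*(k - 2)/(3*3**k)
(s_(k+1) − s_k) − t_k = 0

valid (s_(k+1) − s_k reduces to t_k)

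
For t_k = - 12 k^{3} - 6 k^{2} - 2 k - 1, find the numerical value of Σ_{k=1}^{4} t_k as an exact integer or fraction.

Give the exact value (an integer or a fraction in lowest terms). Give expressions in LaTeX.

Σ = -1404

Compute t_(k+1)/t_k: get (12*k**3 + 42*k**2 + 50*k + 21)/(12*k**3 + 6*k**2 + 2*k + 1).
Factor: A=1; B=1; C=k**3 + k**2/2 + k/6 + 1/12.
Need (1)·f(k+1) − (1)·f(k) = k**3 + k**2/2 + k/6 + 1/12.
Bound: deg f ≤ 4.
Solve for f: f(k) = k*(3*k**3 - 4*k**2 + k + 1)/12 (degree 4 ≤ 4).
Then R = B(k−1)f/C = k*(3*k**3 - 4*k**2 + k + 1)/((2*k + 1)*(6*k**2 + 1)), so s_k = R(k)·t_k = k*(-3*k**3 + 4*k**2 - k - 1).
Δs = -12*k**3 - 6*k**2 - 2*k - 1, as required.
Σ_(k=1)^(4) t_k = s_(5) − s_(1) = -1405 − (-1) = -1404.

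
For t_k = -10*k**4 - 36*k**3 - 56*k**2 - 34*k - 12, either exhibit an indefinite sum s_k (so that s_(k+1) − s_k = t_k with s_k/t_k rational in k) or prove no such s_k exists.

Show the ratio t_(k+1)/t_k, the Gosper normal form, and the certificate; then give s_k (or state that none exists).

Ratio r(k) = (5*k**4 + 38*k**3 + 112*k**2 + 147*k + 74)/(5*k**4 + 18*k**3 + 28*k**2 + 17*k + 6).
Normal form (A,B,C) = (1, 1, k**4 + 18*k**3/5 + 28*k**2/5 + 17*k/5 + 6/5).
f must satisfy (1)·f(k+1) − (1)·f(k) = k**4 + 18*k**3/5 + 28*k**2/5 + 17*k/5 + 6/5.
deg f ≤ 5 (via 0,0,4).
Match coefficients ⇒ f(k) = k*(k**4 + 2*k**3 + 2*k**2 - k + 2)/5.
R(k) = B(k−1)·f(k)/C(k) = k*(k**4 + 2*k**3 + 2*k**2 - k + 2)/(5*k**4 + 18*k**3 + 28*k**2 + 17*k + 6); s_k = R·t_k = 2*k*(-k**4 - 2*k**3 - 2*k**2 + k - 2).
Check: Δs_k = -10*k**4 - 36*k**3 - 56*k**2 - 34*k - 12. ✓

s_k = 2*k*(-k**4 - 2*k**3 - 2*k**2 + k - 2)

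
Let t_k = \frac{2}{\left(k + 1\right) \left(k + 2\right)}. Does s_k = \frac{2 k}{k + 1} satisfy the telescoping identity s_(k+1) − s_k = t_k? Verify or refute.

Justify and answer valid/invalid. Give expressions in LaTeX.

Valid — Δs_k = t_k.

s_(k+1) = 2*(k + 1)/(k + 2)
s_(k+1) − s_k = 2/(k**2 + 3*k + 2)
(s_(k+1) − s_k) − t_k = 0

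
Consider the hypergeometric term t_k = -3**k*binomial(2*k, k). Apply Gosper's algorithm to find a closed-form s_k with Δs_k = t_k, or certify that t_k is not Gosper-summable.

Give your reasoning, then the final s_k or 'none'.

none (Gosper's algorithm certifies no s_k)

Compute t_(k+1)/t_k: get 6*(2*k + 1)/(k + 1).
So A=12*k + 6 and B=k + 1, with C=1.
f must satisfy (12*k + 6)·f(k+1) − (k)·f(k) = 1.
From deg A=1, deg B=1, deg C=0: d=-1.
Bound -1 < 0, so the key equation has no polynomial solution.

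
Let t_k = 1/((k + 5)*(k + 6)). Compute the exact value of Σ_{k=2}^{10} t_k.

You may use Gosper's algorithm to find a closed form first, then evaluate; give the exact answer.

Σ = 9/112

Ratio r(k) = (k + 5)/(k + 7).
So A=k + 5 and B=k + 7, with C=1.
Key eq: (k + 5)·f(k+1) = (k + 6)·f(k) + (1).
From deg A=1, deg B=1, deg C=0: d=1.
Coefficient equations give f(k) = k/5.
Get s_k = R·t_k = k/(5*(k + 5)) with R(k) = B(k−1)f(k)/C(k) = k*(k + 6)/5.
s_(k+1) − s_k = 1/(k**2 + 11*k + 30) = t_k.
Sum = s_(11) − s_(2); s_(11) = 11/80, s_(2) = 2/35 ⇒ 9/112.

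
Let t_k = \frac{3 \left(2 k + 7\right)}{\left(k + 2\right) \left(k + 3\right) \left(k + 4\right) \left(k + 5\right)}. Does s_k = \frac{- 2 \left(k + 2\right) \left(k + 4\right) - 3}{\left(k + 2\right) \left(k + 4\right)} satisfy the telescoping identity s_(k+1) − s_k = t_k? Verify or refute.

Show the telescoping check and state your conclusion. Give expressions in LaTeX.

Valid — Δs_k = t_k.

s_(k+1) = (-2*(k + 3)*(k + 5) - 3)/((k + 3)*(k + 5))
s_(k+1) − s_k = 3*(2*k + 7)/(k**4 + 14*k**3 + 71*k**2 + 154*k + 120)
(s_(k+1) − s_k) − t_k = 0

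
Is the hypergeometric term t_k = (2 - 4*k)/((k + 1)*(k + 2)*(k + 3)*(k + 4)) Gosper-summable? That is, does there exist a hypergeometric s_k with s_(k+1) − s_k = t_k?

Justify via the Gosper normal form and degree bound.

The ratio is (k + 1)*(2*k + 1)/((k + 5)*(2*k - 1)).
Factor: A=k + 1; B=k + 5; C=k - 1/2.
Solve (k + 1)·f(k+1) − (k + 4)·f(k) = k - 1/2.
deg f ≤ 3 (via 1,1,1).
A polynomial solution: f(k) = -k/2.
R(k) = B(k−1)·f(k)/C(k) = -k*(k + 4)/(2*k - 1); s_k = R·t_k = 2*k/((k + 1)*(k + 2)*(k + 3)).
Δs = 2*(1 - 2*k)/(k**4 + 10*k**3 + 35*k**2 + 50*k + 24), as required.

Yes. s_k = 2*k/((k + 1)*(k + 2)*(k + 3)).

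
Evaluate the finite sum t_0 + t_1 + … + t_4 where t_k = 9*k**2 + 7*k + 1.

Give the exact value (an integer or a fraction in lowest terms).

t_(k+1)/t_k = (9*k**2 + 25*k + 17)/(9*k**2 + 7*k + 1).
So A=1 and B=1, with C=k**2 + 7*k/9 + 1/9.
Set up (1)·f(k+1) − (1)·f(k) − (k**2 + 7*k/9 + 1/9) = 0.
deg f ≤ 3 (via 0,0,2).
Match coefficients ⇒ f(k) = k*(3*k**2 - k - 1)/9.
Then R = B(k−1)f/C = k*(3*k**2 - k - 1)/(9*k**2 + 7*k + 1), so s_k = R(k)·t_k = k*(3*k**2 - k - 1).
s_(k+1) − s_k = 9*k**2 + 7*k + 1 = t_k.
Telescoping: Σ = s_(5) − s_(0) = 345 − (0) = 345.

Σ = 345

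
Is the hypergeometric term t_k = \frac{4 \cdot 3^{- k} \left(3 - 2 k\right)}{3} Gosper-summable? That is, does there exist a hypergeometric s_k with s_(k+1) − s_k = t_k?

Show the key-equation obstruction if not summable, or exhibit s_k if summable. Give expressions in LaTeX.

Yes. s_k = 4 \cdot 3^{- k} \left(k - 1\right).

Step 1: r(k) = (2*k - 1)/(3*(2*k - 3)).
Take A(k)=1/3, B(k)=1, C(k)=k - 3/2.
f must satisfy (1/3)·f(k+1) − (1)·f(k) = k - 3/2.
d = 1 from the (0,0,1) case.
Match coefficients ⇒ f(k) = -3*(k - 1)/2.
R(k) = B(k−1)·f(k)/C(k) = -3*(k - 1)/(2*k - 3); s_k = R·t_k = 4*(k - 1)/3**k.
Check: Δs_k = 4*(3 - 2*k)/(3*3**k). ✓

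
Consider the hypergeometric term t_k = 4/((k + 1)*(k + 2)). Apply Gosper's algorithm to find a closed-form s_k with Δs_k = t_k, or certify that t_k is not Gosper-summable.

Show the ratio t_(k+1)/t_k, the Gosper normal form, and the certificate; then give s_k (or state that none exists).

r(k) = (k + 1)/(k + 3) after simplifying.
So A=k + 1 and B=k + 3, with C=1.
Solve (k + 1)·f(k+1) − (k + 2)·f(k) = 1.
From deg A=1, deg B=1, deg C=0: d=1.
Coefficient equations give f(k) = k.
Get s_k = R·t_k = 4*k/(k + 1) with R(k) = B(k−1)f(k)/C(k) = k*(k + 2).
Δs = 4/(k**2 + 3*k + 2), as required.

s_k = 4*k/(k + 1)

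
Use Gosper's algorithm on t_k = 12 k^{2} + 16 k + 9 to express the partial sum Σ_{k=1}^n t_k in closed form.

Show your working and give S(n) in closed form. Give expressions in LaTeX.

S(n) = n \left(4 n^{2} + 14 n + 19\right)

t_(k+1)/t_k = (12*k**2 + 40*k + 37)/(12*k**2 + 16*k + 9).
Gosper form: A/B · C(k+1)/C(k) with A=1, B=1, C=k**2 + 4*k/3 + 3/4.
Solve (1)·f(k+1) − (1)·f(k) = k**2 + 4*k/3 + 3/4.
deg f ≤ 3 (via 0,0,2).
Match coefficients ⇒ f(k) = k*(4*k**2 + 2*k + 3)/12.
So s_k = (B(k−1)f/C)·t_k = (k*(4*k**2 + 2*k + 3)/(12*k**2 + 16*k + 9))·t_k = k*(4*k**2 + 2*k + 3).
Δs = 12*k**2 + 16*k + 9, as required.
s_(n+1) = 4*n**3 + 14*n**2 + 19*n + 9 and s_(1) = 9, so S(n) = n*(4*n**2 + 14*n + 19).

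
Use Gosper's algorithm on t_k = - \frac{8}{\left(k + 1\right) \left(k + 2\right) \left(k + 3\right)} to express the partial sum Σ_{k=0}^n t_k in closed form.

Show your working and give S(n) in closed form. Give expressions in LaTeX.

Ratio r(k) = (k + 1)/(k + 4).
Normal form (A,B,C) = (k + 1, k + 4, 1).
f must satisfy (k + 1)·f(k+1) − (k + 3)·f(k) = 1.
deg f ≤ 2 (via 1,1,0).
Solving with deg f ≤ 2: f(k) = k*(k + 3)/4.
R(k) = B(k−1)·f(k)/C(k) = k*(k + 3)**2/4; s_k = R·t_k = 2*k*(-k - 3)/((k + 1)*(k + 2)).
s_(k+1) − s_k = -8/(k**3 + 6*k**2 + 11*k + 6) = t_k.
Evaluate: s_(n+1) = 2*(-n**2 - 5*n - 4)/(n**2 + 5*n + 6); subtract s_(0) = 0 ⇒ S(n) = 2*(-n**2 - 5*n - 4)/(n**2 + 5*n + 6).

S(n) = \frac{2 \left(- n^{2} - 5 n - 4\right)}{n^{2} + 5 n + 6}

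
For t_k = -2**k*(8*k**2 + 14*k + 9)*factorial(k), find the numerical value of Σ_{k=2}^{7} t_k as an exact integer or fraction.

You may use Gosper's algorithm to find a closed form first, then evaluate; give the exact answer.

Σ = -340623288

Ratio r(k) = 2*(8*k**3 + 38*k**2 + 61*k + 31)/(8*k**2 + 14*k + 9).
A = 2*k + 2, B = 1, C = k**2 + 7*k/4 + 9/8.
Set up (2*k + 2)·f(k+1) − (1)·f(k) − (k**2 + 7*k/4 + 9/8) = 0.
deg f ≤ 1 (via 1,0,2).
A polynomial solution: f(k) = (4*k + 1)/8.
So s_k = (B(k−1)f/C)·t_k = ((4*k + 1)/(8*k**2 + 14*k + 9))·t_k = -2**k*(4*k + 1)*factorial(k).
s_(k+1) − s_k = -2**k*(8*k**2 + 14*k + 9)*factorial(k) = t_k.
Evaluate s at k=8 and k=2: -340623360 and -72; difference -340623288.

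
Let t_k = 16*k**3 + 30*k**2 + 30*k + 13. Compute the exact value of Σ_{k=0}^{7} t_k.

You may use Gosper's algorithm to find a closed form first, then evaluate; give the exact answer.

Σ = 17688

Step 1: r(k) = (16*k**3 + 78*k**2 + 138*k + 89)/(16*k**3 + 30*k**2 + 30*k + 13).
Factor: A=1; B=1; C=k**3 + 15*k**2/8 + 15*k/8 + 13/16.
Key eq: (1)·f(k+1) = (1)·f(k) + (k**3 + 15*k**2/8 + 15*k/8 + 13/16).
Bound: deg f ≤ 4.
Match coefficients ⇒ f(k) = k*(4*k**3 + 2*k**2 + 4*k + 3)/16.
R(k) = B(k−1)·f(k)/C(k) = k*(4*k**3 + 2*k**2 + 4*k + 3)/(16*k**3 + 30*k**2 + 30*k + 13); s_k = R·t_k = k*(4*k**3 + 2*k**2 + 4*k + 3).
s_(k+1) − s_k = 16*k**3 + 30*k**2 + 30*k + 13 = t_k.
Evaluate s at k=8 and k=0: 17688 and 0; difference 17688.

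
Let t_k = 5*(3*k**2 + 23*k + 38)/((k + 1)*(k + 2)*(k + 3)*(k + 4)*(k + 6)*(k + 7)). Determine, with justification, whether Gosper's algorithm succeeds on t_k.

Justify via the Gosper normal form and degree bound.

Compute t_(k+1)/t_k: get (k + 1)*(k + 6)*(23*k + 3*(k + 1)**2 + 61)/((k + 5)*(k + 8)*(3*k**2 + 23*k + 38)).
Factor: A=k + 1; B=k + 8; C=k**3 + 38*k**2/3 + 51*k + 190/3.
f must satisfy (k + 1)·f(k+1) − (k + 7)·f(k) = k**3 + 38*k**2/3 + 51*k + 190/3.
Bound: deg f ≤ 6.
A polynomial solution: f(k) = k*(k + 2)*(k + 4)*(k + 5)*(k**2 + 10*k + 27)/54.
R(k) = B(k−1)·f(k)/C(k) = k*(k + 2)*(k + 4)*(k + 7)*(k**2 + 10*k + 27)/(18*(3*k**2 + 23*k + 38)); s_k = R·t_k = 5*k*(k**2 + 10*k + 27)/(18*(k**3 + 10*k**2 + 27*k + 18)).
Check: Δs_k = 5*(3*k**2 + 23*k + 38)/(k**6 + 23*k**5 + 207*k**4 + 925*k**3 + 2144*k**2 + 2412*k + 1008). ✓

Yes. s_k = 5*k*(k**2 + 10*k + 27)/(18*(k**3 + 10*k**2 + 27*k + 18)).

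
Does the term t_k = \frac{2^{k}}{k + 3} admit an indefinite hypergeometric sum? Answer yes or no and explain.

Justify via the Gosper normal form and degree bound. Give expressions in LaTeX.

Ratio r(k) = 2*(k + 3)/(k + 4).
So A=2*k + 6 and B=k + 4, with C=1.
Key eq: (2*k + 6)·f(k+1) = (k + 3)·f(k) + (1).
Degrees (1,1,0) ⇒ d ≤ -1.
d = -1 < 0 ⇒ no nonzero polynomial f; not summable.

No. Not Gosper-summable.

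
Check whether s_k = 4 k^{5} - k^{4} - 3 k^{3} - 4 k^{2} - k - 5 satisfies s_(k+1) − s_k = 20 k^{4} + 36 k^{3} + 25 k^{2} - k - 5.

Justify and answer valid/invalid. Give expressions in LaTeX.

Valid: the claim telescopes to t_k.

s_(k+1) = 4*k**5 + 19*k**4 + 33*k**3 + 21*k**2 - 2*k - 10
s_(k+1) − s_k = 20*k**4 + 36*k**3 + 25*k**2 - k - 5
(s_(k+1) − s_k) − t_k = 0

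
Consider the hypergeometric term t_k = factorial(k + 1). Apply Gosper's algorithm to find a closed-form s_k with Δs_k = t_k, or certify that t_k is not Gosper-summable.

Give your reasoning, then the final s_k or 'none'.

none — t_k is not Gosper-summable

Ratio r(k) = k + 2.
Gosper form: A/B · C(k+1)/C(k) with A=k + 2, B=1, C=1.
Key eq: (k + 2)·f(k+1) = (1)·f(k) + (1).
d = -1 from the (1,0,0) case.
deg f ≤ -1 is impossible — no certificate.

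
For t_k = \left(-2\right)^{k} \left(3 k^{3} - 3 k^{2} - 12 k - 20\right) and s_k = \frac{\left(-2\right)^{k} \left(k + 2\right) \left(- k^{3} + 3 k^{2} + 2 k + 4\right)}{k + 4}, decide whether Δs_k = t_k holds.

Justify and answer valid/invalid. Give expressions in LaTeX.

Invalid: residual \frac{\left(-2\right)^{k + 1} \left(3 k^{4} + 10 k^{3} - 27 k^{2} - 70 k - 84\right)}{k^{2} + 9 k + 20} ≠ 0.

s_(k+1) = (-2)**(k + 1)*(-k**4 - 3*k**3 + 5*k**2 + 23*k + 24)/(k + 5)
s_(k+1) − s_k = (-2)**k*(3*k**5 + 18*k**4 + k**3 - 134*k**2 - 280*k - 232)/(k**2 + 9*k + 20)
(s_(k+1) − s_k) − t_k = (-2)**(k + 1)*(3*k**4 + 10*k**3 - 27*k**2 - 70*k - 84)/(k**2 + 9*k + 20)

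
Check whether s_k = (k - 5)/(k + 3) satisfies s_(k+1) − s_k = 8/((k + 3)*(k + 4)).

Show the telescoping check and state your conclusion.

s_(k+1) = (k - 4)/(k + 4)
s_(k+1) − s_k = 8/(k**2 + 7*k + 12)
(s_(k+1) − s_k) − t_k = 0

valid (s_(k+1) − s_k reduces to t_k)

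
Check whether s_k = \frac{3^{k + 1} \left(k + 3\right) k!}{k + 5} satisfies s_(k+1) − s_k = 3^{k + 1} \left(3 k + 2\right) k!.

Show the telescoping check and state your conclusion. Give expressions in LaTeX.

Invalid: residual - \frac{6 \cdot 3^{k} \left(3 k^{2} + 17 k + 9\right) k!}{\left(k + 5\right) \left(k + 6\right)} ≠ 0.

s_(k+1) = 3**(k + 2)*(k + 4)*factorial(k + 1)/(k + 6)
s_(k+1) − s_k = 3**(k + 1)*(3*k**3 + 29*k**2 + 78*k + 42)*factorial(k)/((k + 5)*(k + 6))
(s_(k+1) − s_k) − t_k = -6*3**k*(3*k**2 + 17*k + 9)*factorial(k)/((k + 5)*(k + 6))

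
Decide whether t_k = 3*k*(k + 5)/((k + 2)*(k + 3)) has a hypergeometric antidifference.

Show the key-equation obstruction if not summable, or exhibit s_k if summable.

Yes. s_k = 3*k*(k - 1)/(k + 2).

Compute t_(k+1)/t_k: get (k + 1)*(k + 2)*(k + 6)/(k*(k + 4)*(k + 5)).
Factor: A=k + 2; B=k + 4; C=k**2 + 5*k.
Solve (k + 2)·f(k+1) − (k + 3)·f(k) = k**2 + 5*k.
Degrees (1,1,2) ⇒ d ≤ 2.
Coefficient equations give f(k) = k*(k - 1).
Then R = B(k−1)f/C = (k - 1)*(k + 3)/(k + 5), so s_k = R(k)·t_k = 3*k*(k - 1)/(k + 2).
s_(k+1) − s_k = 3*k*(k + 5)/(k**2 + 5*k + 6) = t_k.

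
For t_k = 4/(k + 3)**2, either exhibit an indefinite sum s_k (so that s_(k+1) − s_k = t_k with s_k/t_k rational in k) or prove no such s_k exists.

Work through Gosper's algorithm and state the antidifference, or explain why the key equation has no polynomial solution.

none — t_k is not Gosper-summable

The ratio is (k + 3)**2/(k + 4)**2.
Take A(k)=k**2 + 6*k + 9, B(k)=k**2 + 8*k + 16, C(k)=1.
Solve (k**2 + 6*k + 9)·f(k+1) − (k**2 + 6*k + 9)·f(k) = 1.
Degrees (2,2,0) ⇒ d ≤ 0.
Write f(k) = c0. Then LHS − RHS = -1, requiring -1 = 0: contradictory. No certificate.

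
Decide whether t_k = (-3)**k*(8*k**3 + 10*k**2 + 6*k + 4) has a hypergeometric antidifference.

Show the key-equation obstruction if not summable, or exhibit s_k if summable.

t_(k+1)/t_k = 3*(-4*k**3 - 17*k**2 - 25*k - 14)/(4*k**3 + 5*k**2 + 3*k + 2).
Normal form (A,B,C) = (-3, 1, k**3 + 5*k**2/4 + 3*k/4 + 1/2).
Key eq: (-3)·f(k+1) = (1)·f(k) + (k**3 + 5*k**2/4 + 3*k/4 + 1/2).
Bound: deg f ≤ 3.
A polynomial solution: f(k) = -(2*k**3 - 2*k**2 + 1)/8.
R(k) = B(k−1)·f(k)/C(k) = -(2*k**3 - 2*k**2 + 1)/(2*(k + 1)*(4*k**2 + k + 2)); s_k = R·t_k = (-3)**k*(-2*k**3 + 2*k**2 - 1).
Δs = (-3)**k*(8*k**3 + 10*k**2 + 6*k + 4), as required.

Yes. s_k = (-3)**k*(-2*k**3 + 2*k**2 - 1).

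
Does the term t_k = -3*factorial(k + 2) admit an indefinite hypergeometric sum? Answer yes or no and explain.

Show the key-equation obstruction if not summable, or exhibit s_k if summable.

No; the degree bound rules out any f.

r(k) = k + 3 after simplifying.
A = k + 3, B = 1, C = 1.
f must satisfy (k + 3)·f(k+1) − (1)·f(k) = 1.
Bound: deg f ≤ -1.
Negative degree bound (-1): no f exists, t_k not Gosper-summable.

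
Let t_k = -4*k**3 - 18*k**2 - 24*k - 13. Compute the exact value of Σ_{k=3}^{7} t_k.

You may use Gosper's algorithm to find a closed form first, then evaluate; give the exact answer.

Σ = -6195

Step 1: r(k) = (4*k**3 + 30*k**2 + 72*k + 59)/(4*k**3 + 18*k**2 + 24*k + 13).
A = 1, B = 1, C = k**3 + 9*k**2/2 + 6*k + 13/4.
f must satisfy (1)·f(k+1) − (1)·f(k) = k**3 + 9*k**2/2 + 6*k + 13/4.
From deg A=0, deg B=0, deg C=3: d=4.
Match coefficients ⇒ f(k) = k*(k**3 + 4*k**2 + 4*k + 4)/4.
Certificate R = B(k−1)f/C = k*(k**3 + 4*k**2 + 4*k + 4)/(4*k**3 + 18*k**2 + 24*k + 13) gives s_k = k*(-k**3 - 4*k**2 - 4*k - 4).
Check: Δs_k = -4*k**3 - 18*k**2 - 24*k - 13. ✓
Sum = s_(8) − s_(3); s_(8) = -6432, s_(3) = -237 ⇒ -6195.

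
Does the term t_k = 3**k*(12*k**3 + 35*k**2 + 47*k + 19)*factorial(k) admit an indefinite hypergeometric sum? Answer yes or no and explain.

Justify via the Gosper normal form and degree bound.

Yes. s_k = 3**k*(4*k**2 + k + 2)*factorial(k).

Step 1: r(k) = 3*(12*k**4 + 83*k**3 + 224*k**2 + 266*k + 113)/(12*k**3 + 35*k**2 + 47*k + 19).
So A=3*k + 3 and B=1, with C=k**3 + 35*k**2/12 + 47*k/12 + 19/12.
Key eq: (3*k + 3)·f(k+1) = (1)·f(k) + (k**3 + 35*k**2/12 + 47*k/12 + 19/12).
d = 2 from the (1,0,3) case.
Solving with deg f ≤ 2: f(k) = (4*k**2 + k + 2)/12.
Certificate R = B(k−1)f/C = (4*k**2 + k + 2)/(12*k**3 + 35*k**2 + 47*k + 19) gives s_k = 3**k*(4*k**2 + k + 2)*factorial(k).
Check: Δs_k = 3**k*(12*k**3 + 35*k**2 + 47*k + 19)*factorial(k). ✓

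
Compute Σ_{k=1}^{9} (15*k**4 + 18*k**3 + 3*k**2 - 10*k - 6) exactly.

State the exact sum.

r(k) = (15*k**4 + 78*k**3 + 147*k**2 + 110*k + 20)/(15*k**4 + 18*k**3 + 3*k**2 - 10*k - 6) after simplifying.
Gosper form: A/B · C(k+1)/C(k) with A=1, B=1, C=k**4 + 6*k**3/5 + k**2/5 - 2*k/3 - 2/5.
Set up (1)·f(k+1) − (1)·f(k) − (k**4 + 6*k**3/5 + k**2/5 - 2*k/3 - 2/5) = 0.
deg f ≤ 5 (via 0,0,4).
A polynomial solution: f(k) = k*(3*k**4 - 3*k**3 - 3*k**2 - 2*k - 1)/15.
R(k) = B(k−1)·f(k)/C(k) = k*(3*k**4 - 3*k**3 - 3*k**2 - 2*k - 1)/(15*k**4 + 18*k**3 + 3*k**2 - 10*k - 6); s_k = R·t_k = k*(3*k**4 - 3*k**3 - 3*k**2 - 2*k - 1).
Verify: 15*k**4 + 18*k**3 + 3*k**2 - 10*k - 6 matches t_k.
Telescoping: Σ = s_(10) − s_(1) = 266790 − (-6) = 266796.

Σ = 266796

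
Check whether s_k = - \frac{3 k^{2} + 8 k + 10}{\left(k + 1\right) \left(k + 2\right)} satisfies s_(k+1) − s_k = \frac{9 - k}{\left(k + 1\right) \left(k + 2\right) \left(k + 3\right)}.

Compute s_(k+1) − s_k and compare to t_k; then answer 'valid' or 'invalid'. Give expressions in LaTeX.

s_(k+1) = (-8*k - 3*(k + 1)**2 - 18)/((k + 2)*(k + 3))
s_(k+1) − s_k = (9 - k)/(k**3 + 6*k**2 + 11*k + 6)
(s_(k+1) − s_k) − t_k = 0

Valid — Δs_k = t_k.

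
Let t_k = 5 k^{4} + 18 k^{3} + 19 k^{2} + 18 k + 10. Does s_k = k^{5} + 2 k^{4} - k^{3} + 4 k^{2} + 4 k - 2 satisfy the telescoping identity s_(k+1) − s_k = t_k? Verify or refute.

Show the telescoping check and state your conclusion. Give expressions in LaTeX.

valid (s_(k+1) − s_k reduces to t_k)

s_(k+1) = k**5 + 7*k**4 + 17*k**3 + 23*k**2 + 22*k + 8
s_(k+1) − s_k = 5*k**4 + 18*k**3 + 19*k**2 + 18*k + 10
(s_(k+1) − s_k) − t_k = 0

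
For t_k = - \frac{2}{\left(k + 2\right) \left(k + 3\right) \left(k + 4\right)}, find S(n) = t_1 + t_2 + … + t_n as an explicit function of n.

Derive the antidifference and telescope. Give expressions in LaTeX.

Compute t_(k+1)/t_k: get (k + 2)/(k + 5).
Factor: A=k + 2; B=k + 5; C=1.
Need (k + 2)·f(k+1) − (k + 4)·f(k) = 1.
d = 2 from the (1,1,0) case.
Solving with deg f ≤ 2: f(k) = k*(k + 5)/12.
Then R = B(k−1)f/C = k*(k + 4)*(k + 5)/12, so s_k = R(k)·t_k = k*(-k - 5)/(6*(k + 2)*(k + 3)).
Verify: -2/(k**3 + 9*k**2 + 26*k + 24) matches t_k.
s_(n+1) = (-n**2 - 7*n - 6)/(6*(n**2 + 7*n + 12)) and s_(1) = -1/12, so S(n) = n*(-n - 7)/(12*(n**2 + 7*n + 12)).

S(n) = \frac{n \left(- n - 7\right)}{12 \left(n^{2} + 7 n + 12\right)}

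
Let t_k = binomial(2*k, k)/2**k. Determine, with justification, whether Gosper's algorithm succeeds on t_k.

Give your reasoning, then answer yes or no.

Compute t_(k+1)/t_k: get (2*k + 1)/(k + 1).
Factor: A=2*k + 1; B=k + 1; C=1.
Solve (2*k + 1)·f(k+1) − (k)·f(k) = 1.
From deg A=1, deg B=1, deg C=0: d=-1.
Bound -1 < 0, so the key equation has no polynomial solution.

No. Not Gosper-summable.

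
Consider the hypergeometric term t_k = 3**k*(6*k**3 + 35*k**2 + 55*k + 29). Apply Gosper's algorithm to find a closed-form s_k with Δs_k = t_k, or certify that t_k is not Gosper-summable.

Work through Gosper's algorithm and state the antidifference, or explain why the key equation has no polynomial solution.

s_k = 3**k*(3*k**3 + 4*k**2 + 2*k + 1)

r(k) = 3*(6*k**3 + 53*k**2 + 143*k + 125)/(6*k**3 + 35*k**2 + 55*k + 29) after simplifying.
A = 3, B = 1, C = k**3 + 35*k**2/6 + 55*k/6 + 29/6.
f must satisfy (3)·f(k+1) − (1)·f(k) = k**3 + 35*k**2/6 + 55*k/6 + 29/6.
Bound: deg f ≤ 3.
Solving with deg f ≤ 3: f(k) = (k + 1)*(3*k**2 + k + 1)/6.
Get s_k = R·t_k = 3**k*(3*k**3 + 4*k**2 + 2*k + 1) with R(k) = B(k−1)f(k)/C(k) = (k + 1)*(3*k**2 + k + 1)/(6*k**3 + 35*k**2 + 55*k + 29).
Verify: 3**k*(6*k**3 + 35*k**2 + 55*k + 29) matches t_k.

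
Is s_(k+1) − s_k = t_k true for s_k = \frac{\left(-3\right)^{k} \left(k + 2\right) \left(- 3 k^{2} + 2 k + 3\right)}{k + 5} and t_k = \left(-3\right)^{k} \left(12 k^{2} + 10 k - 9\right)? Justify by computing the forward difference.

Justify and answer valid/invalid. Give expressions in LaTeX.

s_(k+1) = (-3)**(k + 1)*(-3*k**3 - 13*k**2 - 10*k + 6)/(k + 6)
s_(k+1) − s_k = (-3)**k*(12*k**4 + 106*k**3 + 242*k**2 + 84*k - 126)/(k**2 + 11*k + 30)
(s_(k+1) − s_k) − t_k = (-3)**(k + 1)*(12*k**3 + 73*k**2 + 39*k - 48)/(k**2 + 11*k + 30)

Invalid: residual \frac{\left(-3\right)^{k + 1} \left(12 k^{3} + 73 k^{2} + 39 k - 48\right)}{k^{2} + 11 k + 30} ≠ 0.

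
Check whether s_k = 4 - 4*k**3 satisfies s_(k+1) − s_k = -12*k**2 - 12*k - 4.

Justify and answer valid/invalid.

valid; difference matches t_k

s_(k+1) = 4 - 4*(k + 1)**3
s_(k+1) − s_k = 4*k**3 - 4*(k + 1)**3
(s_(k+1) − s_k) − t_k = 0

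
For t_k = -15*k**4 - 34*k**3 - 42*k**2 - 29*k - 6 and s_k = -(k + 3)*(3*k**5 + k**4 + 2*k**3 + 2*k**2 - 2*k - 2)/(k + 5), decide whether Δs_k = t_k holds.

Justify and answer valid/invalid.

Invalid: residual 2*(12*k**5 + 108*k**4 + 210*k**3 + 237*k**2 + 153*k + 32)/(k**2 + 11*k + 30) ≠ 0.

s_(k+1) = (-3*k**6 - 28*k**5 - 100*k**4 - 188*k**3 - 203*k**2 - 112*k - 16)/(k + 6)
s_(k+1) − s_k = (-15*k**6 - 175*k**5 - 650*k**4 - 1091*k**3 - 1111*k**2 - 630*k - 116)/(k**2 + 11*k + 30)
(s_(k+1) − s_k) − t_k = 2*(12*k**5 + 108*k**4 + 210*k**3 + 237*k**2 + 153*k + 32)/(k**2 + 11*k + 30)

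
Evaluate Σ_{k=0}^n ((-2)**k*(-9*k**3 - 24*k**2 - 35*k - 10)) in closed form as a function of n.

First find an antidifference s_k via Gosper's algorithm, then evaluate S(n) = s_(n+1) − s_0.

S(n) = -6*(-2)**n*n**3 - 22*(-2)**n*n**2 - 32*(-2)**n*n - 12*(-2)**n + 2

t_(k+1)/t_k = 2*(-9*k**3 - 51*k**2 - 110*k - 78)/(9*k**3 + 24*k**2 + 35*k + 10).
Normal form (A,B,C) = (-2, 1, k**3 + 8*k**2/3 + 35*k/9 + 10/9).
Key eq: (-2)·f(k+1) = (1)·f(k) + (k**3 + 8*k**2/3 + 35*k/9 + 10/9).
Bound: deg f ≤ 3.
Match coefficients ⇒ f(k) = -(3*k**3 + 2*k**2 + 3*k - 2)/9.
R(k) = B(k−1)·f(k)/C(k) = -(3*k**3 + 2*k**2 + 3*k - 2)/(9*k**3 + 24*k**2 + 35*k + 10); s_k = R·t_k = (-2)**k*(3*k**3 + 2*k**2 + 3*k - 2).
s_(k+1) − s_k = (-2)**k*(-9*k**3 - 24*k**2 - 35*k - 10) = t_k.
Σ_(k=0)^n t_k = s_(n+1) − s_(0) = ((-2)**(n + 1)*(3*n**3 + 11*n**2 + 16*n + 6)) − (-2), i.e. -6*(-2)**n*n**3 - 22*(-2)**n*n**2 - 32*(-2)**n*n - 12*(-2)**n + 2.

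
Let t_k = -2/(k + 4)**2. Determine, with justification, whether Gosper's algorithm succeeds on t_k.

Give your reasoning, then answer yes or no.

No; the coefficient equations for f are inconsistent.

Step 1: r(k) = (k + 4)**2/(k + 5)**2.
Factor: A=k**2 + 8*k + 16; B=k**2 + 10*k + 25; C=1.
Need (k**2 + 8*k + 16)·f(k+1) − (k**2 + 8*k + 16)·f(k) = 1.
Degrees (2,2,0) ⇒ d ≤ 0.
f = c0 ⇒ A·f(k+1) − B(k−1)·f(k) − C = -1. The system {-1 = 0} is inconsistent; no antidifference.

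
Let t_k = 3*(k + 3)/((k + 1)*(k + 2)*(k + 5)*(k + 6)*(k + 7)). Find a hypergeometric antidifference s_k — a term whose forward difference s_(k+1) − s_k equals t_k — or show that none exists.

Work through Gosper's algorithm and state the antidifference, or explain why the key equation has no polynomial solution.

s_k = k*(k**2 + 12*k + 41)/(30*(k**3 + 12*k**2 + 41*k + 30))

t_(k+1)/t_k = (k + 1)*(k + 4)*(k + 5)/((k + 3)**2*(k + 8)).
Take A(k)=k + 1, B(k)=k + 8, C(k)=k**3 + 10*k**2 + 33*k + 36.
Key eq: (k + 1)·f(k+1) = (k + 7)·f(k) + (k**3 + 10*k**2 + 33*k + 36).
Degrees (1,1,3) ⇒ d ≤ 6.
A polynomial solution: f(k) = k*(k + 2)*(k + 3)*(k + 4)*(k**2 + 12*k + 41)/90.
Get s_k = R·t_k = k*(k**2 + 12*k + 41)/(30*(k**3 + 12*k**2 + 41*k + 30)) with R(k) = B(k−1)f(k)/C(k) = k*(k + 2)*(k + 7)*(k**2 + 12*k + 41)/(90*(k + 3)).
s_(k+1) − s_k = 3*(k + 3)/(k**5 + 21*k**4 + 163*k**3 + 567*k**2 + 844*k + 420) = t_k.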